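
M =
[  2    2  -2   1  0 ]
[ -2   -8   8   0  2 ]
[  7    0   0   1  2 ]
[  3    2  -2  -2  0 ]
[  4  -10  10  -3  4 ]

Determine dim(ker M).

2

Row reduce to echelon form.
R2 ← R2 + R1: [0, -6, 6, 1, 2]
R3 ← R3 − (7/2)·R1: [0, -7, 7, -5/2, 2]
R4 ← R4 − (3/2)·R1: [0, -1, 1, -7/2, 0]
R5 ← R5 − (2)·R1: [0, -14, 14, -5, 4]
R3 ← R3 − (7/6)·R2: [0, 0, 0, -11/3, -1/3]
R4 ← R4 − (1/6)·R2: [0, 0, 0, -11/3, -1/3]
R5 ← R5 − (7/3)·R2: [0, 0, 0, -22/3, -2/3]
R4 ← R4 − R3: [0, 0, 0, 0, 0]
R5 ← R5 − (2)·R3: [0, 0, 0, 0, 0]
3 nonzero rows, so rank(M) = 3.
M has 5 columns; by rank–nullity, nullity = 5 − 3 = 2.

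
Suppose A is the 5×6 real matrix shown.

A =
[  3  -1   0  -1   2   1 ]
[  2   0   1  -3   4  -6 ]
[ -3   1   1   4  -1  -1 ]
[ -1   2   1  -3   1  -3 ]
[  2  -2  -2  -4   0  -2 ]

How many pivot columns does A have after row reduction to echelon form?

4

Row reduce to echelon form.
R2 ← R2 − (2/3)·R1: [0, 2/3, 1, -7/3, 8/3, -20/3]
R3 ← R3 + R1: [0, 0, 1, 3, 1, 0]
R4 ← R4 + (1/3)·R1: [0, 5/3, 1, -10/3, 5/3, -8/3]
R5 ← R5 − (2/3)·R1: [0, -4/3, -2, -10/3, -4/3, -8/3]
R4 ← R4 − (5/2)·R2: [0, 0, -3/2, 5/2, -5, 14]
R5 ← R5 + (2)·R2: [0, 0, 0, -8, 4, -16]
R4 ← R4 + (3/2)·R3: [0, 0, 0, 7, -7/2, 14]
R5 ← R5 + (8/7)·R4: [0, 0, 0, 0, 0, 0]
Echelon form has 4 nonzero rows, so rank(A) = 4.
Each nonzero row contributes one pivot column: 4 pivot columns.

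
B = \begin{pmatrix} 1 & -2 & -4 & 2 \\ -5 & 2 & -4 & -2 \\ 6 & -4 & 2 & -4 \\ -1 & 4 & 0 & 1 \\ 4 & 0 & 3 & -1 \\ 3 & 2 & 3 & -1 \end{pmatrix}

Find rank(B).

4

Row reduce to echelon form.
R2 ← R2 + (5)·R1: [0, -8, -24, 8]
R3 ← R3 − (6)·R1: [0, 8, 26, -16]
R4 ← R4 + R1: [0, 2, -4, 3]
R5 ← R5 − (4)·R1: [0, 8, 19, -9]
R6 ← R6 − (3)·R1: [0, 8, 15, -7]
R3 ← R3 + R2: [0, 0, 2, -8]
R4 ← R4 + (1/4)·R2: [0, 0, -10, 5]
R5 ← R5 + R2: [0, 0, -5, -1]
R6 ← R6 + R2: [0, 0, -9, 1]
R4 ← R4 + (5)·R3: [0, 0, 0, -35]
R5 ← R5 + (5/2)·R3: [0, 0, 0, -21]
R6 ← R6 + (9/2)·R3: [0, 0, 0, -35]
R5 ← R5 − (3/5)·R4: [0, 0, 0, 0]
R6 ← R6 − R4: [0, 0, 0, 0]
Echelon form has 4 nonzero rows, so rank(B) = 4.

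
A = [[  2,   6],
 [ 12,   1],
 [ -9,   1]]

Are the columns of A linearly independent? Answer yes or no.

Row reduce A to echelon form.
R2 ← R2 − (6)·R1: [0, -35]
R3 ← R3 + (9/2)·R1: [0, 28]
R3 ← R3 + (4/5)·R2: [0, 0]
2 pivots among 2 columns.
Every column is a pivot column, so the columns are linearly independent.

yes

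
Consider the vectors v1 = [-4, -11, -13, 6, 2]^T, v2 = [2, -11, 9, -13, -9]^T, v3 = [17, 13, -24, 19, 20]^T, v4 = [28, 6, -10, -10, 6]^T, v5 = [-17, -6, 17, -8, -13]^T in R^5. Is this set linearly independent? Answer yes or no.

Form the matrix with these vectors as rows and row reduce.
R2 ← R2 + (1/2)·R1: [0, -33/2, 5/2, -10, -8]
R3 ← R3 + (17/4)·R1: [0, -135/4, -317/4, 89/2, 57/2]
R4 ← R4 + (7)·R1: [0, -71, -101, 32, 20]
R5 ← R5 − (17/4)·R1: [0, 163/4, 289/4, -67/2, -43/2]
R3 ← R3 − (45/22)·R2: [0, 0, -928/11, 1429/22, 987/22]
R4 ← R4 − (142/33)·R2: [0, 0, -3688/33, 2476/33, 1796/33]
R5 ← R5 + (163/66)·R2: [0, 0, 2588/33, -3841/66, -2723/66]
R4 ← R4 − (461/348)·R3: [0, 0, 0, -7667/696, -3485/696]
R5 ← R5 + (647/696)·R3: [0, 0, 0, 3041/1392, 623/1392]
R5 ← R5 + (3041/15334)·R4: [0, 0, 0, 0, -6/11]
5 nonzero rows, so the 5 vectors span a space of dimension 5.
Since 5 = 5, the vectors are linearly independent.

yes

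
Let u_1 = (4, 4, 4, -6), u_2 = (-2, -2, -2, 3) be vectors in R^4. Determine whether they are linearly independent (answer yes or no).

no

Form the matrix with these vectors as rows and row reduce.
R2 ← R2 + (1/2)·R1: [0, 0, 0, 0]
1 nonzero row, so the 2 vectors span a space of dimension 1.
Since 1 < 2, the vectors are linearly dependent.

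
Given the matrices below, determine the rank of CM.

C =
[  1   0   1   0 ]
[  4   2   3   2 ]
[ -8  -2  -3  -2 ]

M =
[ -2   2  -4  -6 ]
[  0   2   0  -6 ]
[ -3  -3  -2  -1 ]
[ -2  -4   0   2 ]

3

First compute CM:
[[ -5,  -1,  -6,  -7],
 [-21,  -5, -22, -35],
 [ 29,  -3,  38,  59]]
Now row reduce the product.
R2 ← R2 − (21/5)·R1: [0, -4/5, 16/5, -28/5]
R3 ← R3 + (29/5)·R1: [0, -44/5, 16/5, 92/5]
R3 ← R3 − (11)·R2: [0, 0, -32, 80]
3 nonzero rows, so rank(CM) = 3.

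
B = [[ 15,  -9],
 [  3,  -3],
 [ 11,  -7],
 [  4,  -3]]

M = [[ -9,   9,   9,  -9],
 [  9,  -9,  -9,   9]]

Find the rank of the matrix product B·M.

1

First compute BM:
[[-216, 216, 216, -216],
 [-54,  54,  54, -54],
 [-162, 162, 162, -162],
 [-63,  63,  63, -63]]
Now row reduce the product.
R2 ← R2 − (1/4)·R1: [0, 0, 0, 0]
R3 ← R3 − (3/4)·R1: [0, 0, 0, 0]
R4 ← R4 − (7/24)·R1: [0, 0, 0, 0]
1 nonzero row, so rank(BM) = 1.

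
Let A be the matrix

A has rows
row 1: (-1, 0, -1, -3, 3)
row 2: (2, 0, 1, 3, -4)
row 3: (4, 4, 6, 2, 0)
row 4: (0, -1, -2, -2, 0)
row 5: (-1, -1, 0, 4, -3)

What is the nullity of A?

2

Row reduce to echelon form.
R2 ← R2 + (2)·R1: [0, 0, -1, -3, 2]
R3 ← R3 + (4)·R1: [0, 4, 2, -10, 12]
R5 ← R5 − R1: [0, -1, 1, 7, -6]
Swap R2 ↔ R3
R4 ← R4 + (1/4)·R2: [0, 0, -3/2, -9/2, 3]
R5 ← R5 + (1/4)·R2: [0, 0, 3/2, 9/2, -3]
R4 ← R4 − (3/2)·R3: [0, 0, 0, 0, 0]
R5 ← R5 + (3/2)·R3: [0, 0, 0, 0, 0]
3 nonzero rows, so rank(A) = 3.
A has 5 columns; by rank–nullity, nullity = 5 − 3 = 2.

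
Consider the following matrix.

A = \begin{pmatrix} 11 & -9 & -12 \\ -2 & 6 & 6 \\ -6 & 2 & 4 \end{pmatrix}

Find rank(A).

Row reduce to echelon form.
R2 ← R2 + (2/11)·R1: [0, 48/11, 42/11]
R3 ← R3 + (6/11)·R1: [0, -32/11, -28/11]
R3 ← R3 + (2/3)·R2: [0, 0, 0]
Echelon form has 2 nonzero rows, so rank(A) = 2.

2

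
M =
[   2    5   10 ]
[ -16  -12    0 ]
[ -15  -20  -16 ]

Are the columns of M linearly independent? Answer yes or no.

yes

Row reduce M to echelon form.
R2 ← R2 + (8)·R1: [0, 28, 80]
R3 ← R3 + (15/2)·R1: [0, 35/2, 59]
R3 ← R3 − (5/8)·R2: [0, 0, 9]
3 pivots among 3 columns.
Every column is a pivot column, so the columns are linearly independent.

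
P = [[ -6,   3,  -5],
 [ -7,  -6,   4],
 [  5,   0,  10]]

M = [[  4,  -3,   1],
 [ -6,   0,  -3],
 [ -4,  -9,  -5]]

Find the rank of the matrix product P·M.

2

First compute PM:
[[-22,  63,  10],
 [ -8, -15,  -9],
 [-20, -105, -45]]
Now row reduce the product.
R2 ← R2 − (4/11)·R1: [0, -417/11, -139/11]
R3 ← R3 − (10/11)·R1: [0, -1785/11, -595/11]
R3 ← R3 − (595/139)·R2: [0, 0, 0]
2 nonzero rows, so rank(PM) = 2.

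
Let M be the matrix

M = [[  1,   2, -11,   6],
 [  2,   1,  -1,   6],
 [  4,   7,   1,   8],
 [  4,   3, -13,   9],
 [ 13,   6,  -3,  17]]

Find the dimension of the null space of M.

0

Row reduce to echelon form.
R2 ← R2 − (2)·R1: [0, -3, 21, -6]
R3 ← R3 − (4)·R1: [0, -1, 45, -16]
R4 ← R4 − (4)·R1: [0, -5, 31, -15]
R5 ← R5 − (13)·R1: [0, -20, 140, -61]
R3 ← R3 − (1/3)·R2: [0, 0, 38, -14]
R4 ← R4 − (5/3)·R2: [0, 0, -4, -5]
R5 ← R5 − (20/3)·R2: [0, 0, 0, -21]
R4 ← R4 + (2/19)·R3: [0, 0, 0, -123/19]
R5 ← R5 − (133/41)·R4: [0, 0, 0, 0]
4 nonzero rows, so rank(M) = 4.
M has 4 columns; by rank–nullity, nullity = 4 − 4 = 0.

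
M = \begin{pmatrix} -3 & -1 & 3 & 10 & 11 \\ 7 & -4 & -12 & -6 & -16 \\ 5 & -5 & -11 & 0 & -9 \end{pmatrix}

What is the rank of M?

3

Row reduce to echelon form.
R2 ← R2 + (7/3)·R1: [0, -19/3, -5, 52/3, 29/3]
R3 ← R3 + (5/3)·R1: [0, -20/3, -6, 50/3, 28/3]
R3 ← R3 − (20/19)·R2: [0, 0, -14/19, -30/19, -16/19]
Echelon form has 3 nonzero rows, so rank(M) = 3.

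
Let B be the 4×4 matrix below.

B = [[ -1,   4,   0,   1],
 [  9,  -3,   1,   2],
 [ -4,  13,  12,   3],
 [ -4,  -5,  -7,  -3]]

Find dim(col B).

3

Row reduce to echelon form.
R2 ← R2 + (9)·R1: [0, 33, 1, 11]
R3 ← R3 − (4)·R1: [0, -3, 12, -1]
R4 ← R4 − (4)·R1: [0, -21, -7, -7]
R3 ← R3 + (1/11)·R2: [0, 0, 133/11, 0]
R4 ← R4 + (7/11)·R2: [0, 0, -70/11, 0]
R4 ← R4 + (10/19)·R3: [0, 0, 0, 0]
Echelon form has 3 nonzero rows, so rank(B) = 3.
The column space has dimension equal to the rank: 3.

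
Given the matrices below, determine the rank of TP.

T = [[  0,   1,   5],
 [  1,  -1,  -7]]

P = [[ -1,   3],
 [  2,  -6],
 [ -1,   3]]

1

First compute TP:
[[ -3,   9],
 [  4, -12]]
Now row reduce the product.
R2 ← R2 + (4/3)·R1: [0, 0]
1 nonzero row, so rank(TP) = 1.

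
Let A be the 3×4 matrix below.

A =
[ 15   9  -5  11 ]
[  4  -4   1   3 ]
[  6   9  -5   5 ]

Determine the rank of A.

Row reduce to echelon form.
R2 ← R2 − (4/15)·R1: [0, -32/5, 7/3, 1/15]
R3 ← R3 − (2/5)·R1: [0, 27/5, -3, 3/5]
R3 ← R3 + (27/32)·R2: [0, 0, -33/32, 21/32]
Echelon form has 3 nonzero rows, so rank(A) = 3.

3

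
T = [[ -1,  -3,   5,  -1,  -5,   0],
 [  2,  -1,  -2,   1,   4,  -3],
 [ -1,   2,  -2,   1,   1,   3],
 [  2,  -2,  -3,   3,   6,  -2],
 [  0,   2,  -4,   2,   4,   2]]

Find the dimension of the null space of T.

Row reduce to echelon form.
R2 ← R2 + (2)·R1: [0, -7, 8, -1, -6, -3]
R3 ← R3 − R1: [0, 5, -7, 2, 6, 3]
R4 ← R4 + (2)·R1: [0, -8, 7, 1, -4, -2]
R3 ← R3 + (5/7)·R2: [0, 0, -9/7, 9/7, 12/7, 6/7]
R4 ← R4 − (8/7)·R2: [0, 0, -15/7, 15/7, 20/7, 10/7]
R5 ← R5 + (2/7)·R2: [0, 0, -12/7, 12/7, 16/7, 8/7]
R4 ← R4 − (5/3)·R3: [0, 0, 0, 0, 0, 0]
R5 ← R5 − (4/3)·R3: [0, 0, 0, 0, 0, 0]
3 nonzero rows, so rank(T) = 3.
T has 6 columns; by rank–nullity, nullity = 6 − 3 = 3.

3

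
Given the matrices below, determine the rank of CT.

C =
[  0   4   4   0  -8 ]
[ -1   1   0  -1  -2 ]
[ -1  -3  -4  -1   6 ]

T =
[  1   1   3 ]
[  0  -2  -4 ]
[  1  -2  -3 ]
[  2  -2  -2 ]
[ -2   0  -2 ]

2

First compute CT:
[[ 20, -16, -12],
 [  1,  -1,  -1],
 [-19,  15,  11]]
Now row reduce the product.
R2 ← R2 − (1/20)·R1: [0, -1/5, -2/5]
R3 ← R3 + (19/20)·R1: [0, -1/5, -2/5]
R3 ← R3 − R2: [0, 0, 0]
2 nonzero rows, so rank(CT) = 2.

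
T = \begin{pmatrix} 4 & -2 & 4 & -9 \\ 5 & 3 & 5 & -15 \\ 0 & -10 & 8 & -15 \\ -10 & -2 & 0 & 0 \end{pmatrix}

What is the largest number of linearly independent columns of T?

3

Row reduce to echelon form.
R2 ← R2 − (5/4)·R1: [0, 11/2, 0, -15/4]
R4 ← R4 + (5/2)·R1: [0, -7, 10, -45/2]
R3 ← R3 + (20/11)·R2: [0, 0, 8, -240/11]
R4 ← R4 + (14/11)·R2: [0, 0, 10, -300/11]
R4 ← R4 − (5/4)·R3: [0, 0, 0, 0]
Echelon form has 3 nonzero rows, so rank(T) = 3.
The rank gives the maximum number of linearly independent columns: 3.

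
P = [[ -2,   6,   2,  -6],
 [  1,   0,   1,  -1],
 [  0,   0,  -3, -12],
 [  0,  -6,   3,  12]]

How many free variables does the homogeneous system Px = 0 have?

0

Row reduce to echelon form.
R2 ← R2 + (1/2)·R1: [0, 3, 2, -4]
R4 ← R4 + (2)·R2: [0, 0, 7, 4]
R4 ← R4 + (7/3)·R3: [0, 0, 0, -24]
4 nonzero rows, so rank(P) = 4.
P has 4 columns; by rank–nullity, nullity = 4 − 4 = 0.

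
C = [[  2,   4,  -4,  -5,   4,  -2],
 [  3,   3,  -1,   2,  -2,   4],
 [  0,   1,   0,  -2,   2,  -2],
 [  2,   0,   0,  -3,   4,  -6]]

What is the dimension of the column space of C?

Row reduce to echelon form.
R2 ← R2 − (3/2)·R1: [0, -3, 5, 19/2, -8, 7]
R4 ← R4 − R1: [0, -4, 4, 2, 0, -4]
R3 ← R3 + (1/3)·R2: [0, 0, 5/3, 7/6, -2/3, 1/3]
R4 ← R4 − (4/3)·R2: [0, 0, -8/3, -32/3, 32/3, -40/3]
R4 ← R4 + (8/5)·R3: [0, 0, 0, -44/5, 48/5, -64/5]
Echelon form has 4 nonzero rows, so rank(C) = 4.
The column space has dimension equal to the rank: 4.

4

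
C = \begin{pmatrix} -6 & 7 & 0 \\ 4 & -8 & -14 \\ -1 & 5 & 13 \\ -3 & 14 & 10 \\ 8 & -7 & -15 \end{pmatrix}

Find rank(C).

Row reduce to echelon form.
R2 ← R2 + (2/3)·R1: [0, -10/3, -14]
R3 ← R3 − (1/6)·R1: [0, 23/6, 13]
R4 ← R4 − (1/2)·R1: [0, 21/2, 10]
R5 ← R5 + (4/3)·R1: [0, 7/3, -15]
R3 ← R3 + (23/20)·R2: [0, 0, -31/10]
R4 ← R4 + (63/20)·R2: [0, 0, -341/10]
R5 ← R5 + (7/10)·R2: [0, 0, -124/5]
R4 ← R4 − (11)·R3: [0, 0, 0]
R5 ← R5 − (8)·R3: [0, 0, 0]
Echelon form has 3 nonzero rows, so rank(C) = 3.

3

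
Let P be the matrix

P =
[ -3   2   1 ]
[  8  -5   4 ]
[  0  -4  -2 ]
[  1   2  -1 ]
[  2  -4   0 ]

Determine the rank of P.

3

Row reduce to echelon form.
R2 ← R2 + (8/3)·R1: [0, 1/3, 20/3]
R4 ← R4 + (1/3)·R1: [0, 8/3, -2/3]
R5 ← R5 + (2/3)·R1: [0, -8/3, 2/3]
R3 ← R3 + (12)·R2: [0, 0, 78]
R4 ← R4 − (8)·R2: [0, 0, -54]
R5 ← R5 + (8)·R2: [0, 0, 54]
R4 ← R4 + (9/13)·R3: [0, 0, 0]
R5 ← R5 − (9/13)·R3: [0, 0, 0]
Echelon form has 3 nonzero rows, so rank(P) = 3.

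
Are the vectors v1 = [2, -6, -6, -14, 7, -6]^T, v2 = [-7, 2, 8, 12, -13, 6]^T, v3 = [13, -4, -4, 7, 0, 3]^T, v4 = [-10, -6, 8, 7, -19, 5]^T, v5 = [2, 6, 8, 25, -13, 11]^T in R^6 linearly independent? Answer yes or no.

no

Form the matrix with these vectors as rows and row reduce.
R2 ← R2 + (7/2)·R1: [0, -19, -13, -37, 23/2, -15]
R3 ← R3 − (13/2)·R1: [0, 35, 35, 98, -91/2, 42]
R4 ← R4 + (5)·R1: [0, -36, -22, -63, 16, -25]
R5 ← R5 − R1: [0, 12, 14, 39, -20, 17]
R3 ← R3 + (35/19)·R2: [0, 0, 210/19, 567/19, -462/19, 273/19]
R4 ← R4 − (36/19)·R2: [0, 0, 50/19, 135/19, -110/19, 65/19]
R5 ← R5 + (12/19)·R2: [0, 0, 110/19, 297/19, -242/19, 143/19]
R4 ← R4 − (5/21)·R3: [0, 0, 0, 0, 0, 0]
R5 ← R5 − (11/21)·R3: [0, 0, 0, 0, 0, 0]
3 nonzero rows, so the 5 vectors span a space of dimension 3.
Since 3 < 5, the vectors are linearly dependent.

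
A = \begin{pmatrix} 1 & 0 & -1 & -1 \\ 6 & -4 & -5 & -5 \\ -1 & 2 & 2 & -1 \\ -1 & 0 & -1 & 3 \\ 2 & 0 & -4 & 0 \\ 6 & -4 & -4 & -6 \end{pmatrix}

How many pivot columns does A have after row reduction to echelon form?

3

Row reduce to echelon form.
R2 ← R2 − (6)·R1: [0, -4, 1, 1]
R3 ← R3 + R1: [0, 2, 1, -2]
R4 ← R4 + R1: [0, 0, -2, 2]
R5 ← R5 − (2)·R1: [0, 0, -2, 2]
R6 ← R6 − (6)·R1: [0, -4, 2, 0]
R3 ← R3 + (1/2)·R2: [0, 0, 3/2, -3/2]
R6 ← R6 − R2: [0, 0, 1, -1]
R4 ← R4 + (4/3)·R3: [0, 0, 0, 0]
R5 ← R5 + (4/3)·R3: [0, 0, 0, 0]
R6 ← R6 − (2/3)·R3: [0, 0, 0, 0]
Echelon form has 3 nonzero rows, so rank(A) = 3.
Each nonzero row contributes one pivot column: 3 pivot columns.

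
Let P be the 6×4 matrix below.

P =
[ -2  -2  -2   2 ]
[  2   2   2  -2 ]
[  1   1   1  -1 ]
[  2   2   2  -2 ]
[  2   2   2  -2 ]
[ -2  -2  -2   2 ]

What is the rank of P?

1

Row reduce to echelon form.
R2 ← R2 + R1: [0, 0, 0, 0]
R3 ← R3 + (1/2)·R1: [0, 0, 0, 0]
R4 ← R4 + R1: [0, 0, 0, 0]
R5 ← R5 + R1: [0, 0, 0, 0]
R6 ← R6 − R1: [0, 0, 0, 0]
Echelon form has 1 nonzero row, so rank(P) = 1.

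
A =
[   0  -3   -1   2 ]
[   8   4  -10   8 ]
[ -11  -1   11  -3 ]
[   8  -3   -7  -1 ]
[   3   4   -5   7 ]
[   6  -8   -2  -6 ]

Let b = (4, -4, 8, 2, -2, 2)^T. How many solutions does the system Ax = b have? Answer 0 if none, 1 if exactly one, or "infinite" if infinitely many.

0

Row reduce the augmented matrix [A | b].
Swap R1 ↔ R2
R3 ← R3 + (11/8)·R1: [0, 9/2, -11/4, 8, 5/2]
R4 ← R4 − R1: [0, -7, 3, -9, 6]
R5 ← R5 − (3/8)·R1: [0, 5/2, -5/4, 4, -1/2]
R6 ← R6 − (3/4)·R1: [0, -11, 11/2, -12, 5]
R3 ← R3 + (3/2)·R2: [0, 0, -17/4, 11, 17/2]
R4 ← R4 − (7/3)·R2: [0, 0, 16/3, -41/3, -10/3]
R5 ← R5 + (5/6)·R2: [0, 0, -25/12, 17/3, 17/6]
R6 ← R6 − (11/3)·R2: [0, 0, 55/6, -58/3, -29/3]
R4 ← R4 + (64/51)·R3: [0, 0, 0, 7/51, 22/3]
R5 ← R5 − (25/51)·R3: [0, 0, 0, 14/51, -4/3]
R6 ← R6 + (110/51)·R3: [0, 0, 0, 224/51, 26/3]
R5 ← R5 − (2)·R4: [0, 0, 0, 0, -16]
R6 ← R6 − (32)·R4: [0, 0, 0, 0, -226]
R6 ← R6 − (113/8)·R5: [0, 0, 0, 0, 0]
The echelon form has 5 nonzero rows; the last pivot sits in the augmented column, so rank(A) = 4 but rank([A|b]) = 5.
Since the ranks differ, the system is inconsistent.
It has no solutions.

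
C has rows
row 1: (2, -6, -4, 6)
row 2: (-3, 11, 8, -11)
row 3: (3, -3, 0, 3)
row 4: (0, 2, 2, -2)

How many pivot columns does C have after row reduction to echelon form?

Row reduce to echelon form.
R2 ← R2 + (3/2)·R1: [0, 2, 2, -2]
R3 ← R3 − (3/2)·R1: [0, 6, 6, -6]
R3 ← R3 − (3)·R2: [0, 0, 0, 0]
R4 ← R4 − R2: [0, 0, 0, 0]
Echelon form has 2 nonzero rows, so rank(C) = 2.
Each nonzero row contributes one pivot column: 2 pivot columns.

2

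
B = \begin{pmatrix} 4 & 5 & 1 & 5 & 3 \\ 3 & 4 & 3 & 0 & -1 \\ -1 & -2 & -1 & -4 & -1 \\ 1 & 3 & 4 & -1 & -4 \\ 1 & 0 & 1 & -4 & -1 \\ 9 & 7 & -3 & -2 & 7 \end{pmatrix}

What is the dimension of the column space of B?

4

Row reduce to echelon form.
R2 ← R2 − (3/4)·R1: [0, 1/4, 9/4, -15/4, -13/4]
R3 ← R3 + (1/4)·R1: [0, -3/4, -3/4, -11/4, -1/4]
R4 ← R4 − (1/4)·R1: [0, 7/4, 15/4, -9/4, -19/4]
R5 ← R5 − (1/4)·R1: [0, -5/4, 3/4, -21/4, -7/4]
R6 ← R6 − (9/4)·R1: [0, -17/4, -21/4, -53/4, 1/4]
R3 ← R3 + (3)·R2: [0, 0, 6, -14, -10]
R4 ← R4 − (7)·R2: [0, 0, -12, 24, 18]
R5 ← R5 + (5)·R2: [0, 0, 12, -24, -18]
R6 ← R6 + (17)·R2: [0, 0, 33, -77, -55]
R4 ← R4 + (2)·R3: [0, 0, 0, -4, -2]
R5 ← R5 − (2)·R3: [0, 0, 0, 4, 2]
R6 ← R6 − (11/2)·R3: [0, 0, 0, 0, 0]
R5 ← R5 + R4: [0, 0, 0, 0, 0]
Echelon form has 4 nonzero rows, so rank(B) = 4.
The column space has dimension equal to the rank: 4.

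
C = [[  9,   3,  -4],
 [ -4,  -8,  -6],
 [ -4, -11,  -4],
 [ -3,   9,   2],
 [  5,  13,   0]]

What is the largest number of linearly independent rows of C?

3

Row reduce to echelon form.
R2 ← R2 + (4/9)·R1: [0, -20/3, -70/9]
R3 ← R3 + (4/9)·R1: [0, -29/3, -52/9]
R4 ← R4 + (1/3)·R1: [0, 10, 2/3]
R5 ← R5 − (5/9)·R1: [0, 34/3, 20/9]
R3 ← R3 − (29/20)·R2: [0, 0, 11/2]
R4 ← R4 + (3/2)·R2: [0, 0, -11]
R5 ← R5 + (17/10)·R2: [0, 0, -11]
R4 ← R4 + (2)·R3: [0, 0, 0]
R5 ← R5 + (2)·R3: [0, 0, 0]
Echelon form has 3 nonzero rows, so rank(C) = 3.
The rank gives the maximum number of linearly independent rows: 3.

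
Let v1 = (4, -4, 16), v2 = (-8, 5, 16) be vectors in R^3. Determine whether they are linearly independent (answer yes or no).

Form the matrix with these vectors as rows and row reduce.
R2 ← R2 + (2)·R1: [0, -3, 48]
2 nonzero rows, so the 2 vectors span a space of dimension 2.
Since 2 = 2, the vectors are linearly independent.

yes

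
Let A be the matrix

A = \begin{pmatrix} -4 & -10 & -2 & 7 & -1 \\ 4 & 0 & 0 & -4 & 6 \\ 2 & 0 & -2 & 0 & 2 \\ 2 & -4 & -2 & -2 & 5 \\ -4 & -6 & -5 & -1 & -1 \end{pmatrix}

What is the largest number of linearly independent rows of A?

5

Row reduce to echelon form.
R2 ← R2 + R1: [0, -10, -2, 3, 5]
R3 ← R3 + (1/2)·R1: [0, -5, -3, 7/2, 3/2]
R4 ← R4 + (1/2)·R1: [0, -9, -3, 3/2, 9/2]
R5 ← R5 − R1: [0, 4, -3, -8, 0]
R3 ← R3 − (1/2)·R2: [0, 0, -2, 2, -1]
R4 ← R4 − (9/10)·R2: [0, 0, -6/5, -6/5, 0]
R5 ← R5 + (2/5)·R2: [0, 0, -19/5, -34/5, 2]
R4 ← R4 − (3/5)·R3: [0, 0, 0, -12/5, 3/5]
R5 ← R5 − (19/10)·R3: [0, 0, 0, -53/5, 39/10]
R5 ← R5 − (53/12)·R4: [0, 0, 0, 0, 5/4]
Echelon form has 5 nonzero rows, so rank(A) = 5.
The rank gives the maximum number of linearly independent rows: 5.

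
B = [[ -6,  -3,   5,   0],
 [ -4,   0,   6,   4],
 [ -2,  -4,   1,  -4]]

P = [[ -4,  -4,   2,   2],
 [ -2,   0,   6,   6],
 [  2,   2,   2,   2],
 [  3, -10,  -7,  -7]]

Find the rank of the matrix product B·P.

First compute BP:
[[ 40,  34, -20, -20],
 [ 40, -12, -24, -24],
 [  6,  50,   2,   2]]
Now row reduce the product.
R2 ← R2 − R1: [0, -46, -4, -4]
R3 ← R3 − (3/20)·R1: [0, 449/10, 5, 5]
R3 ← R3 + (449/460)·R2: [0, 0, 126/115, 126/115]
3 nonzero rows, so rank(BP) = 3.

3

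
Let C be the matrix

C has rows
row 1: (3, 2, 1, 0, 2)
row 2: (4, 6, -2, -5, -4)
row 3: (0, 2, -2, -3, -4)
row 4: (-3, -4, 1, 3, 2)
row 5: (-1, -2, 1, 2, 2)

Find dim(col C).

Row reduce to echelon form.
R2 ← R2 − (4/3)·R1: [0, 10/3, -10/3, -5, -20/3]
R4 ← R4 + R1: [0, -2, 2, 3, 4]
R5 ← R5 + (1/3)·R1: [0, -4/3, 4/3, 2, 8/3]
R3 ← R3 − (3/5)·R2: [0, 0, 0, 0, 0]
R4 ← R4 + (3/5)·R2: [0, 0, 0, 0, 0]
R5 ← R5 + (2/5)·R2: [0, 0, 0, 0, 0]
Echelon form has 2 nonzero rows, so rank(C) = 2.
The column space has dimension equal to the rank: 2.

2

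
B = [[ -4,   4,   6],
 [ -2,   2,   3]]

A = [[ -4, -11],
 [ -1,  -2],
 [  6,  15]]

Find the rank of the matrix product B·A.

First compute BA:
[[ 48, 126],
 [ 24,  63]]
Now row reduce the product.
R2 ← R2 − (1/2)·R1: [0, 0]
1 nonzero row, so rank(BA) = 1.

1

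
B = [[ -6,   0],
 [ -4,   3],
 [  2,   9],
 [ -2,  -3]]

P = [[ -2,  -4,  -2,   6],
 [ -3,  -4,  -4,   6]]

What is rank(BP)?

2

First compute BP:
[[ 12,  24,  12, -36],
 [ -1,   4,  -4,  -6],
 [-31, -44, -40,  66],
 [ 13,  20,  16, -30]]
Now row reduce the product.
R2 ← R2 + (1/12)·R1: [0, 6, -3, -9]
R3 ← R3 + (31/12)·R1: [0, 18, -9, -27]
R4 ← R4 − (13/12)·R1: [0, -6, 3, 9]
R3 ← R3 − (3)·R2: [0, 0, 0, 0]
R4 ← R4 + R2: [0, 0, 0, 0]
2 nonzero rows, so rank(BP) = 2.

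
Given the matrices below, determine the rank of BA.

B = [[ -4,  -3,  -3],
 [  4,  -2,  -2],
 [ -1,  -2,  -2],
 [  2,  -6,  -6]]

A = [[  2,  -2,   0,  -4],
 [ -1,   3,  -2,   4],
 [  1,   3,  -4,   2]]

2

First compute BA:
[[ -8, -10,  18,  -2],
 [  8, -20,  12, -28],
 [ -2, -10,  12,  -8],
 [  4, -40,  36, -44]]
Now row reduce the product.
R2 ← R2 + R1: [0, -30, 30, -30]
R3 ← R3 − (1/4)·R1: [0, -15/2, 15/2, -15/2]
R4 ← R4 + (1/2)·R1: [0, -45, 45, -45]
R3 ← R3 − (1/4)·R2: [0, 0, 0, 0]
R4 ← R4 − (3/2)·R2: [0, 0, 0, 0]
2 nonzero rows, so rank(BA) = 2.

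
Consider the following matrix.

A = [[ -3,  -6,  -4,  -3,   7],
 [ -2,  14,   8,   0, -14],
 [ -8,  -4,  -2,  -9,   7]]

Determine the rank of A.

3

Row reduce to echelon form.
R2 ← R2 − (2/3)·R1: [0, 18, 32/3, 2, -56/3]
R3 ← R3 − (8/3)·R1: [0, 12, 26/3, -1, -35/3]
R3 ← R3 − (2/3)·R2: [0, 0, 14/9, -7/3, 7/9]
Echelon form has 3 nonzero rows, so rank(A) = 3.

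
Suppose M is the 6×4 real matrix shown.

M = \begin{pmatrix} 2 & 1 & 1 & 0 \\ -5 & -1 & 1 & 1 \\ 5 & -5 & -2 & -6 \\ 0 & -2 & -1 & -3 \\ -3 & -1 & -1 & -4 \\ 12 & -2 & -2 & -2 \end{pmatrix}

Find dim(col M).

4

Row reduce to echelon form.
R2 ← R2 + (5/2)·R1: [0, 3/2, 7/2, 1]
R3 ← R3 − (5/2)·R1: [0, -15/2, -9/2, -6]
R5 ← R5 + (3/2)·R1: [0, 1/2, 1/2, -4]
R6 ← R6 − (6)·R1: [0, -8, -8, -2]
R3 ← R3 + (5)·R2: [0, 0, 13, -1]
R4 ← R4 + (4/3)·R2: [0, 0, 11/3, -5/3]
R5 ← R5 − (1/3)·R2: [0, 0, -2/3, -13/3]
R6 ← R6 + (16/3)·R2: [0, 0, 32/3, 10/3]
R4 ← R4 − (11/39)·R3: [0, 0, 0, -18/13]
R5 ← R5 + (2/39)·R3: [0, 0, 0, -57/13]
R6 ← R6 − (32/39)·R3: [0, 0, 0, 54/13]
R5 ← R5 − (19/6)·R4: [0, 0, 0, 0]
R6 ← R6 + (3)·R4: [0, 0, 0, 0]
Echelon form has 4 nonzero rows, so rank(M) = 4.
The column space has dimension equal to the rank: 4.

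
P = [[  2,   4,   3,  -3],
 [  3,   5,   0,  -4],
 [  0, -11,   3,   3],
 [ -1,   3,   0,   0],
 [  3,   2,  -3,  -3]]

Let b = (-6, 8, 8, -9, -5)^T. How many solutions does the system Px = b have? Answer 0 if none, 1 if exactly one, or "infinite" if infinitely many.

0

Row reduce the augmented matrix [P | b].
R2 ← R2 − (3/2)·R1: [0, -1, -9/2, 1/2, 17]
R4 ← R4 + (1/2)·R1: [0, 5, 3/2, -3/2, -12]
R5 ← R5 − (3/2)·R1: [0, -4, -15/2, 3/2, 4]
R3 ← R3 − (11)·R2: [0, 0, 105/2, -5/2, -179]
R4 ← R4 + (5)·R2: [0, 0, -21, 1, 73]
R5 ← R5 − (4)·R2: [0, 0, 21/2, -1/2, -64]
R4 ← R4 + (2/5)·R3: [0, 0, 0, 0, 7/5]
R5 ← R5 − (1/5)·R3: [0, 0, 0, 0, -141/5]
R5 ← R5 + (141/7)·R4: [0, 0, 0, 0, 0]
The echelon form has 4 nonzero rows; the last pivot sits in the augmented column, so rank(P) = 3 but rank([P|b]) = 4.
Since the ranks differ, the system is inconsistent.
It has no solutions.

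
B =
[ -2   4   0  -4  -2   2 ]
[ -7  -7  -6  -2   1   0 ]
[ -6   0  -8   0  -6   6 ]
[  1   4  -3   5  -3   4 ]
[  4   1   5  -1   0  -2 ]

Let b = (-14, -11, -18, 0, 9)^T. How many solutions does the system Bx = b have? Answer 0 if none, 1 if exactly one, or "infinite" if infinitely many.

Row reduce the augmented matrix [B | b].
R2 ← R2 − (7/2)·R1: [0, -21, -6, 12, 8, -7, 38]
R3 ← R3 − (3)·R1: [0, -12, -8, 12, 0, 0, 24]
R4 ← R4 + (1/2)·R1: [0, 6, -3, 3, -4, 5, -7]
R5 ← R5 + (2)·R1: [0, 9, 5, -9, -4, 2, -19]
R3 ← R3 − (4/7)·R2: [0, 0, -32/7, 36/7, -32/7, 4, 16/7]
R4 ← R4 + (2/7)·R2: [0, 0, -33/7, 45/7, -12/7, 3, 27/7]
R5 ← R5 + (3/7)·R2: [0, 0, 17/7, -27/7, -4/7, -1, -19/7]
R4 ← R4 − (33/32)·R3: [0, 0, 0, 9/8, 3, -9/8, 3/2]
R5 ← R5 + (17/32)·R3: [0, 0, 0, -9/8, -3, 9/8, -3/2]
R5 ← R5 + R4: [0, 0, 0, 0, 0, 0, 0]
The echelon form has 4 nonzero rows, and every pivot lies in the first 6 columns, so rank(B) = rank([B|b]) = 4.
The system is consistent.
rank = 4 < 6 unknowns, so there are infinitely many solutions.

infinite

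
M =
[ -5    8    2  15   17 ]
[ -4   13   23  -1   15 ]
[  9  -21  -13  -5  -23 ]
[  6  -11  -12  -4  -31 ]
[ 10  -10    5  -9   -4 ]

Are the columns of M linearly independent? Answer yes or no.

Row reduce M to echelon form.
R2 ← R2 − (4/5)·R1: [0, 33/5, 107/5, -13, 7/5]
R3 ← R3 + (9/5)·R1: [0, -33/5, -47/5, 22, 38/5]
R4 ← R4 + (6/5)·R1: [0, -7/5, -48/5, 14, -53/5]
R5 ← R5 + (2)·R1: [0, 6, 9, 21, 30]
R3 ← R3 + R2: [0, 0, 12, 9, 9]
R4 ← R4 + (7/33)·R2: [0, 0, -167/33, 371/33, -340/33]
R5 ← R5 − (10/11)·R2: [0, 0, -115/11, 361/11, 316/11]
R4 ← R4 + (167/396)·R3: [0, 0, 0, 1985/132, -859/132]
R5 ← R5 + (115/132)·R3: [0, 0, 0, 1789/44, 1609/44]
R5 ← R5 − (5367/1985)·R4: [0, 0, 0, 0, 107514/1985]
5 pivots among 5 columns.
Every column is a pivot column, so the columns are linearly independent.

yes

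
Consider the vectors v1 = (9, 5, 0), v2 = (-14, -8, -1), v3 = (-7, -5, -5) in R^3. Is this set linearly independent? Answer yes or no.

Form the matrix with these vectors as rows and row reduce.
R2 ← R2 + (14/9)·R1: [0, -2/9, -1]
R3 ← R3 + (7/9)·R1: [0, -10/9, -5]
R3 ← R3 − (5)·R2: [0, 0, 0]
2 nonzero rows, so the 3 vectors span a space of dimension 2.
Since 2 < 3, the vectors are linearly dependent.

no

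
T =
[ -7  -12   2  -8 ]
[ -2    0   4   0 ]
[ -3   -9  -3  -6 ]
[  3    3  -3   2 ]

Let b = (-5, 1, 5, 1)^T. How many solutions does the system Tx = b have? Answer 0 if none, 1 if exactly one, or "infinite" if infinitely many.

0

Row reduce the augmented matrix [T | b].
R2 ← R2 − (2/7)·R1: [0, 24/7, 24/7, 16/7, 17/7]
R3 ← R3 − (3/7)·R1: [0, -27/7, -27/7, -18/7, 50/7]
R4 ← R4 + (3/7)·R1: [0, -15/7, -15/7, -10/7, -8/7]
R3 ← R3 + (9/8)·R2: [0, 0, 0, 0, 79/8]
R4 ← R4 + (5/8)·R2: [0, 0, 0, 0, 3/8]
R4 ← R4 − (3/79)·R3: [0, 0, 0, 0, 0]
The echelon form has 3 nonzero rows; the last pivot sits in the augmented column, so rank(T) = 2 but rank([T|b]) = 3.
Since the ranks differ, the system is inconsistent.
It has no solutions.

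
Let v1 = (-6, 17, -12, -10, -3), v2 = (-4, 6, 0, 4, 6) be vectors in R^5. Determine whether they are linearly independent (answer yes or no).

yes

Form the matrix with these vectors as rows and row reduce.
R2 ← R2 − (2/3)·R1: [0, -16/3, 8, 32/3, 8]
2 nonzero rows, so the 2 vectors span a space of dimension 2.
Since 2 = 2, the vectors are linearly independent.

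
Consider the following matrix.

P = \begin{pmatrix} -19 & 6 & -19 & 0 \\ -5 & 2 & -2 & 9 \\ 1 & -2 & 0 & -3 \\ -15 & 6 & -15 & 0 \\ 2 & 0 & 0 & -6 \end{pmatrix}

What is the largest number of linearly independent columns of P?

3

Row reduce to echelon form.
R2 ← R2 − (5/19)·R1: [0, 8/19, 3, 9]
R3 ← R3 + (1/19)·R1: [0, -32/19, -1, -3]
R4 ← R4 − (15/19)·R1: [0, 24/19, 0, 0]
R5 ← R5 + (2/19)·R1: [0, 12/19, -2, -6]
R3 ← R3 + (4)·R2: [0, 0, 11, 33]
R4 ← R4 − (3)·R2: [0, 0, -9, -27]
R5 ← R5 − (3/2)·R2: [0, 0, -13/2, -39/2]
R4 ← R4 + (9/11)·R3: [0, 0, 0, 0]
R5 ← R5 + (13/22)·R3: [0, 0, 0, 0]
Echelon form has 3 nonzero rows, so rank(P) = 3.
The rank gives the maximum number of linearly independent columns: 3.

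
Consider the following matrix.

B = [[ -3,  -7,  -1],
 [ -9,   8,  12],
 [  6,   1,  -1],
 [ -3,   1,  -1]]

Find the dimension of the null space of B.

0

Row reduce to echelon form.
R2 ← R2 − (3)·R1: [0, 29, 15]
R3 ← R3 + (2)·R1: [0, -13, -3]
R4 ← R4 − R1: [0, 8, 0]
R3 ← R3 + (13/29)·R2: [0, 0, 108/29]
R4 ← R4 − (8/29)·R2: [0, 0, -120/29]
R4 ← R4 + (10/9)·R3: [0, 0, 0]
3 nonzero rows, so rank(B) = 3.
B has 3 columns; by rank–nullity, nullity = 3 − 3 = 0.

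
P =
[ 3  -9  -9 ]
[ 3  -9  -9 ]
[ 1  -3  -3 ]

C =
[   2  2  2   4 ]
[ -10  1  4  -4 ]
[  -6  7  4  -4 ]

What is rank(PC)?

1

First compute PC:
[[150, -66, -66,  84],
 [150, -66, -66,  84],
 [ 50, -22, -22,  28]]
Now row reduce the product.
R2 ← R2 − R1: [0, 0, 0, 0]
R3 ← R3 − (1/3)·R1: [0, 0, 0, 0]
1 nonzero row, so rank(PC) = 1.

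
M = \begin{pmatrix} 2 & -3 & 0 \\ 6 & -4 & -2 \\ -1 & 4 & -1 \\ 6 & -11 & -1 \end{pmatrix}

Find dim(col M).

Row reduce to echelon form.
R2 ← R2 − (3)·R1: [0, 5, -2]
R3 ← R3 + (1/2)·R1: [0, 5/2, -1]
R4 ← R4 − (3)·R1: [0, -2, -1]
R3 ← R3 − (1/2)·R2: [0, 0, 0]
R4 ← R4 + (2/5)·R2: [0, 0, -9/5]
Swap R3 ↔ R4
Echelon form has 3 nonzero rows, so rank(M) = 3.
The column space has dimension equal to the rank: 3.

3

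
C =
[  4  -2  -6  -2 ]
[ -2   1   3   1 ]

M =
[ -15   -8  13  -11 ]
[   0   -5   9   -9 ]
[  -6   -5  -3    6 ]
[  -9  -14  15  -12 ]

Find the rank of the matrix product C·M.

1

First compute CM:
[[ -6,  36,  22, -38],
 [  3, -18, -11,  19]]
Now row reduce the product.
R2 ← R2 + (1/2)·R1: [0, 0, 0, 0]
1 nonzero row, so rank(CM) = 1.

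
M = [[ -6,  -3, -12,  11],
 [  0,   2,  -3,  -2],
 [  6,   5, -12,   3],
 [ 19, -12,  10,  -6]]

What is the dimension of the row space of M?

4

Row reduce to echelon form.
R3 ← R3 + R1: [0, 2, -24, 14]
R4 ← R4 + (19/6)·R1: [0, -43/2, -28, 173/6]
R3 ← R3 − R2: [0, 0, -21, 16]
R4 ← R4 + (43/4)·R2: [0, 0, -241/4, 22/3]
R4 ← R4 − (241/84)·R3: [0, 0, 0, -270/7]
Echelon form has 4 nonzero rows, so rank(M) = 4.
The row space has dimension equal to the rank: 4.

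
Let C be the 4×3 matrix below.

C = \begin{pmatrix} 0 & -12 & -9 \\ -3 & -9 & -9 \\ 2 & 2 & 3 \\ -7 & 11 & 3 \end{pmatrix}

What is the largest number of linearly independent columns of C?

2

Row reduce to echelon form.
Swap R1 ↔ R2
R3 ← R3 + (2/3)·R1: [0, -4, -3]
R4 ← R4 − (7/3)·R1: [0, 32, 24]
R3 ← R3 − (1/3)·R2: [0, 0, 0]
R4 ← R4 + (8/3)·R2: [0, 0, 0]
Echelon form has 2 nonzero rows, so rank(C) = 2.
The rank gives the maximum number of linearly independent columns: 2.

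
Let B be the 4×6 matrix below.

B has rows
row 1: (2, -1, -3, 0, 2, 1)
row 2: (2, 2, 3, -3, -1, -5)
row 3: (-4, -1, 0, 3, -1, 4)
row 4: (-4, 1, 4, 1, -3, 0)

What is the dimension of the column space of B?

Row reduce to echelon form.
R2 ← R2 − R1: [0, 3, 6, -3, -3, -6]
R3 ← R3 + (2)·R1: [0, -3, -6, 3, 3, 6]
R4 ← R4 + (2)·R1: [0, -1, -2, 1, 1, 2]
R3 ← R3 + R2: [0, 0, 0, 0, 0, 0]
R4 ← R4 + (1/3)·R2: [0, 0, 0, 0, 0, 0]
Echelon form has 2 nonzero rows, so rank(B) = 2.
The column space has dimension equal to the rank: 2.

2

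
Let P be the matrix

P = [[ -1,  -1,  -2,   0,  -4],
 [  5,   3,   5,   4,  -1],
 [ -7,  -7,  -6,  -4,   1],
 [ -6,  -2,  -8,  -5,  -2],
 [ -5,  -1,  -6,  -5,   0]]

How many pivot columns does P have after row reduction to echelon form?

Row reduce to echelon form.
R2 ← R2 + (5)·R1: [0, -2, -5, 4, -21]
R3 ← R3 − (7)·R1: [0, 0, 8, -4, 29]
R4 ← R4 − (6)·R1: [0, 4, 4, -5, 22]
R5 ← R5 − (5)·R1: [0, 4, 4, -5, 20]
R4 ← R4 + (2)·R2: [0, 0, -6, 3, -20]
R5 ← R5 + (2)·R2: [0, 0, -6, 3, -22]
R4 ← R4 + (3/4)·R3: [0, 0, 0, 0, 7/4]
R5 ← R5 + (3/4)·R3: [0, 0, 0, 0, -1/4]
R5 ← R5 + (1/7)·R4: [0, 0, 0, 0, 0]
Echelon form has 4 nonzero rows, so rank(P) = 4.
Each nonzero row contributes one pivot column: 4 pivot columns.

4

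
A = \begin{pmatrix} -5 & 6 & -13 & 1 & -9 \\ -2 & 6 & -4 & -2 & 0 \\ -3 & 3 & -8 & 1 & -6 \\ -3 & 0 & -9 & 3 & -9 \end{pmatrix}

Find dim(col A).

2

Row reduce to echelon form.
R2 ← R2 − (2/5)·R1: [0, 18/5, 6/5, -12/5, 18/5]
R3 ← R3 − (3/5)·R1: [0, -3/5, -1/5, 2/5, -3/5]
R4 ← R4 − (3/5)·R1: [0, -18/5, -6/5, 12/5, -18/5]
R3 ← R3 + (1/6)·R2: [0, 0, 0, 0, 0]
R4 ← R4 + R2: [0, 0, 0, 0, 0]
Echelon form has 2 nonzero rows, so rank(A) = 2.
The column space has dimension equal to the rank: 2.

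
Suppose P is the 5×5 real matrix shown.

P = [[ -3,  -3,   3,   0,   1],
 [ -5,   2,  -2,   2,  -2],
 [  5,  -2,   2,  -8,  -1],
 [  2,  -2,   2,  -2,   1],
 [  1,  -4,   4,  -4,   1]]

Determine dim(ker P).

2

Row reduce to echelon form.
R2 ← R2 − (5/3)·R1: [0, 7, -7, 2, -11/3]
R3 ← R3 + (5/3)·R1: [0, -7, 7, -8, 2/3]
R4 ← R4 + (2/3)·R1: [0, -4, 4, -2, 5/3]
R5 ← R5 + (1/3)·R1: [0, -5, 5, -4, 4/3]
R3 ← R3 + R2: [0, 0, 0, -6, -3]
R4 ← R4 + (4/7)·R2: [0, 0, 0, -6/7, -3/7]
R5 ← R5 + (5/7)·R2: [0, 0, 0, -18/7, -9/7]
R4 ← R4 − (1/7)·R3: [0, 0, 0, 0, 0]
R5 ← R5 − (3/7)·R3: [0, 0, 0, 0, 0]
3 nonzero rows, so rank(P) = 3.
P has 5 columns; by rank–nullity, nullity = 5 − 3 = 2.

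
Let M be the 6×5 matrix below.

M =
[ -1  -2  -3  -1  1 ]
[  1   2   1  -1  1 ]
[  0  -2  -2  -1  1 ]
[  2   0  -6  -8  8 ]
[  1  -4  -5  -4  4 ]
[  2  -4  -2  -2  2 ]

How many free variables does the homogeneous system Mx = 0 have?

Row reduce to echelon form.
R2 ← R2 + R1: [0, 0, -2, -2, 2]
R4 ← R4 + (2)·R1: [0, -4, -12, -10, 10]
R5 ← R5 + R1: [0, -6, -8, -5, 5]
R6 ← R6 + (2)·R1: [0, -8, -8, -4, 4]
Swap R2 ↔ R3
R4 ← R4 − (2)·R2: [0, 0, -8, -8, 8]
R5 ← R5 − (3)·R2: [0, 0, -2, -2, 2]
R6 ← R6 − (4)·R2: [0, 0, 0, 0, 0]
R4 ← R4 − (4)·R3: [0, 0, 0, 0, 0]
R5 ← R5 − R3: [0, 0, 0, 0, 0]
3 nonzero rows, so rank(M) = 3.
M has 5 columns; by rank–nullity, nullity = 5 − 3 = 2.

2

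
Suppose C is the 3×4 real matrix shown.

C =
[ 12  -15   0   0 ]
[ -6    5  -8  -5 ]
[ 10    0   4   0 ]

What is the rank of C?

3

Row reduce to echelon form.
R2 ← R2 + (1/2)·R1: [0, -5/2, -8, -5]
R3 ← R3 − (5/6)·R1: [0, 25/2, 4, 0]
R3 ← R3 + (5)·R2: [0, 0, -36, -25]
Echelon form has 3 nonzero rows, so rank(C) = 3.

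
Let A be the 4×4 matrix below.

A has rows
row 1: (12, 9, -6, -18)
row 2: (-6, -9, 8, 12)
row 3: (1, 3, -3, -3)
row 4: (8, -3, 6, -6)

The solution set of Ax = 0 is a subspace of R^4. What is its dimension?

Row reduce to echelon form.
R2 ← R2 + (1/2)·R1: [0, -9/2, 5, 3]
R3 ← R3 − (1/12)·R1: [0, 9/4, -5/2, -3/2]
R4 ← R4 − (2/3)·R1: [0, -9, 10, 6]
R3 ← R3 + (1/2)·R2: [0, 0, 0, 0]
R4 ← R4 − (2)·R2: [0, 0, 0, 0]
2 nonzero rows, so rank(A) = 2.
A has 4 columns; by rank–nullity, nullity = 4 − 2 = 2.

2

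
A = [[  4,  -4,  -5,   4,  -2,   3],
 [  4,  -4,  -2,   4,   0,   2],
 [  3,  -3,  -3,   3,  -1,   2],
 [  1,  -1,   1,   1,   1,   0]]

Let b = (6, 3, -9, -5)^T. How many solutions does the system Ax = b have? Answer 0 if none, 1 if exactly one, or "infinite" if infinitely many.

Row reduce the augmented matrix [A | b].
R2 ← R2 − R1: [0, 0, 3, 0, 2, -1, -3]
R3 ← R3 − (3/4)·R1: [0, 0, 3/4, 0, 1/2, -1/4, -27/2]
R4 ← R4 − (1/4)·R1: [0, 0, 9/4, 0, 3/2, -3/4, -13/2]
R3 ← R3 − (1/4)·R2: [0, 0, 0, 0, 0, 0, -51/4]
R4 ← R4 − (3/4)·R2: [0, 0, 0, 0, 0, 0, -17/4]
R4 ← R4 − (1/3)·R3: [0, 0, 0, 0, 0, 0, 0]
The echelon form has 3 nonzero rows; the last pivot sits in the augmented column, so rank(A) = 2 but rank([A|b]) = 3.
Since the ranks differ, the system is inconsistent.
It has no solutions.

0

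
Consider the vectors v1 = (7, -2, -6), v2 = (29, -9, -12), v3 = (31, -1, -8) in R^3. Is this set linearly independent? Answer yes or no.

yes

Form the matrix with these vectors as rows and row reduce.
R2 ← R2 − (29/7)·R1: [0, -5/7, 90/7]
R3 ← R3 − (31/7)·R1: [0, 55/7, 130/7]
R3 ← R3 + (11)·R2: [0, 0, 160]
3 nonzero rows, so the 3 vectors span a space of dimension 3.
Since 3 = 3, the vectors are linearly independent.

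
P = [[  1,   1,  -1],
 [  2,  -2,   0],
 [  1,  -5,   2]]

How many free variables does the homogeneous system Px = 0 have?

1

Row reduce to echelon form.
R2 ← R2 − (2)·R1: [0, -4, 2]
R3 ← R3 − R1: [0, -6, 3]
R3 ← R3 − (3/2)·R2: [0, 0, 0]
2 nonzero rows, so rank(P) = 2.
P has 3 columns; by rank–nullity, nullity = 3 − 2 = 1.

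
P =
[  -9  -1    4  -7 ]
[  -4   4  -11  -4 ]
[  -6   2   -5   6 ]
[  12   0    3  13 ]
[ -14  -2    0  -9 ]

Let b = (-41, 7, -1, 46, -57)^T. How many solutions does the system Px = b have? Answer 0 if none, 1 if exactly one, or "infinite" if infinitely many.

1

Row reduce the augmented matrix [P | b].
R2 ← R2 − (4/9)·R1: [0, 40/9, -115/9, -8/9, 227/9]
R3 ← R3 − (2/3)·R1: [0, 8/3, -23/3, 32/3, 79/3]
R4 ← R4 + (4/3)·R1: [0, -4/3, 25/3, 11/3, -26/3]
R5 ← R5 − (14/9)·R1: [0, -4/9, -56/9, 17/9, 61/9]
R3 ← R3 − (3/5)·R2: [0, 0, 0, 56/5, 56/5]
R4 ← R4 + (3/10)·R2: [0, 0, 9/2, 17/5, -11/10]
R5 ← R5 + (1/10)·R2: [0, 0, -15/2, 9/5, 93/10]
Swap R3 ↔ R4
R5 ← R5 + (5/3)·R3: [0, 0, 0, 112/15, 112/15]
R5 ← R5 − (2/3)·R4: [0, 0, 0, 0, 0]
The echelon form has 4 nonzero rows, and every pivot lies in the first 4 columns, so rank(P) = rank([P|b]) = 4.
The system is consistent.
rank = 4 = number of unknowns, so the solution is unique.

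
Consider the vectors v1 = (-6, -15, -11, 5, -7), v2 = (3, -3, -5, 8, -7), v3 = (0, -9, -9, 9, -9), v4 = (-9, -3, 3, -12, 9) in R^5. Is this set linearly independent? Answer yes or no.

Form the matrix with these vectors as rows and row reduce.
R2 ← R2 + (1/2)·R1: [0, -21/2, -21/2, 21/2, -21/2]
R4 ← R4 − (3/2)·R1: [0, 39/2, 39/2, -39/2, 39/2]
R3 ← R3 − (6/7)·R2: [0, 0, 0, 0, 0]
R4 ← R4 + (13/7)·R2: [0, 0, 0, 0, 0]
2 nonzero rows, so the 4 vectors span a space of dimension 2.
Since 2 < 4, the vectors are linearly dependent.

no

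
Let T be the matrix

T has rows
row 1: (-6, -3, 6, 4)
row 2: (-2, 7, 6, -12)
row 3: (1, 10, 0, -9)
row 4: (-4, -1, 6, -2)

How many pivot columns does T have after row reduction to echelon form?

3

Row reduce to echelon form.
R2 ← R2 − (1/3)·R1: [0, 8, 4, -40/3]
R3 ← R3 + (1/6)·R1: [0, 19/2, 1, -25/3]
R4 ← R4 − (2/3)·R1: [0, 1, 2, -14/3]
R3 ← R3 − (19/16)·R2: [0, 0, -15/4, 15/2]
R4 ← R4 − (1/8)·R2: [0, 0, 3/2, -3]
R4 ← R4 + (2/5)·R3: [0, 0, 0, 0]
Echelon form has 3 nonzero rows, so rank(T) = 3.
Each nonzero row contributes one pivot column: 3 pivot columns.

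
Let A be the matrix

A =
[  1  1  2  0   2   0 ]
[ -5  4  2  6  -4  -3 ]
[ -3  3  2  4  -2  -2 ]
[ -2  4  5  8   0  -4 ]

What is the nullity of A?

Row reduce to echelon form.
R2 ← R2 + (5)·R1: [0, 9, 12, 6, 6, -3]
R3 ← R3 + (3)·R1: [0, 6, 8, 4, 4, -2]
R4 ← R4 + (2)·R1: [0, 6, 9, 8, 4, -4]
R3 ← R3 − (2/3)·R2: [0, 0, 0, 0, 0, 0]
R4 ← R4 − (2/3)·R2: [0, 0, 1, 4, 0, -2]
Swap R3 ↔ R4
3 nonzero rows, so rank(A) = 3.
A has 6 columns; by rank–nullity, nullity = 6 − 3 = 3.

3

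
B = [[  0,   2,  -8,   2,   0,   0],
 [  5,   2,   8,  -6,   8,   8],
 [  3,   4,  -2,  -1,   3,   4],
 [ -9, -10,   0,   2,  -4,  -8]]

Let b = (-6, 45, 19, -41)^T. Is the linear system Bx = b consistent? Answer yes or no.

yes

Row reduce the augmented matrix [B | b].
Swap R1 ↔ R2
R3 ← R3 − (3/5)·R1: [0, 14/5, -34/5, 13/5, -9/5, -4/5, -8]
R4 ← R4 + (9/5)·R1: [0, -32/5, 72/5, -44/5, 52/5, 32/5, 40]
R3 ← R3 − (7/5)·R2: [0, 0, 22/5, -1/5, -9/5, -4/5, 2/5]
R4 ← R4 + (16/5)·R2: [0, 0, -56/5, -12/5, 52/5, 32/5, 104/5]
R4 ← R4 + (28/11)·R3: [0, 0, 0, -32/11, 64/11, 48/11, 240/11]
The echelon form has 4 nonzero rows, and every pivot lies in the first 6 columns, so rank(B) = rank([B|b]) = 4.
The system is consistent.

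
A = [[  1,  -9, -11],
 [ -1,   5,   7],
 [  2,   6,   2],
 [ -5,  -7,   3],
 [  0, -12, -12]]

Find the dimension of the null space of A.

1

Row reduce to echelon form.
R2 ← R2 + R1: [0, -4, -4]
R3 ← R3 − (2)·R1: [0, 24, 24]
R4 ← R4 + (5)·R1: [0, -52, -52]
R3 ← R3 + (6)·R2: [0, 0, 0]
R4 ← R4 − (13)·R2: [0, 0, 0]
R5 ← R5 − (3)·R2: [0, 0, 0]
2 nonzero rows, so rank(A) = 2.
A has 3 columns; by rank–nullity, nullity = 3 − 2 = 1.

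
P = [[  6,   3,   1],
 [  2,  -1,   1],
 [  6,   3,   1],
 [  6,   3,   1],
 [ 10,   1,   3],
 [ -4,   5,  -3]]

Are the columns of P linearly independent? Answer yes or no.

Row reduce P to echelon form.
R2 ← R2 − (1/3)·R1: [0, -2, 2/3]
R3 ← R3 − R1: [0, 0, 0]
R4 ← R4 − R1: [0, 0, 0]
R5 ← R5 − (5/3)·R1: [0, -4, 4/3]
R6 ← R6 + (2/3)·R1: [0, 7, -7/3]
R5 ← R5 − (2)·R2: [0, 0, 0]
R6 ← R6 + (7/2)·R2: [0, 0, 0]
2 pivots among 3 columns.
Only 2 < 3 pivot columns, so the columns are linearly dependent.

no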